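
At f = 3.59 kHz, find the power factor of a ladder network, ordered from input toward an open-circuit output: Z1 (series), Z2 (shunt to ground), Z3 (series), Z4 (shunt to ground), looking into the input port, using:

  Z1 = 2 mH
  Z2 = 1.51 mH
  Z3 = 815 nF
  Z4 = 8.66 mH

Step 1 — Angular frequency: ω = 2π·f = 2π·3590 = 2.256e+04 rad/s.
Step 2 — Component impedances:
  Z1: Z = jωL = j·2.256e+04·0.002 = 0 + j45.11 Ω
  Z2: Z = jωL = j·2.256e+04·0.00151 = 0 + j34.06 Ω
  Z3: Z = 1/(jωC) = -j/(ω·C) = 0 - j54.4 Ω
  Z4: Z = jωL = j·2.256e+04·0.00866 = 0 + j195.3 Ω
Step 3 — Ladder network (open output): work backward from the far end, alternating series and parallel combinations. Z_in = 0 + j72.54 Ω = 72.54∠90.0° Ω.
Step 4 — Power factor: PF = cos(φ) = Re(Z)/|Z| = 0/72.54 = 0.
Step 5 — Type: Im(Z) = 72.54 ⇒ lagging (phase φ = 90.0°).

PF = 0 (lagging, φ = 90.0°)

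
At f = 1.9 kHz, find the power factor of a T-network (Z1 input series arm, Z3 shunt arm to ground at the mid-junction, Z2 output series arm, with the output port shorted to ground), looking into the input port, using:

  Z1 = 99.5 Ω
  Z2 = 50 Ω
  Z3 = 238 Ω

Step 1 — Angular frequency: ω = 2π·f = 2π·1900 = 1.194e+04 rad/s.
Step 2 — Component impedances:
  Z1: Z = R = 99.5 Ω
  Z2: Z = R = 50 Ω
  Z3: Z = R = 238 Ω
Step 3 — With the output port shorted to ground, the output series arm Z2 runs from the junction to ground; the shunt arm Z3 also runs from the junction to ground. They appear in parallel: Z3 || Z2 = 41.32 Ω.
Step 4 — Series with input arm Z1: Z_in = Z1 + (Z3 || Z2) = 140.8 Ω = 140.8∠0.0° Ω.
Step 5 — Power factor: PF = cos(φ) = Re(Z)/|Z| = 140.8/140.8 = 1.
Step 6 — Type: Im(Z) = 0 ⇒ unity (phase φ = 0.0°).

PF = 1 (unity, φ = 0.0°)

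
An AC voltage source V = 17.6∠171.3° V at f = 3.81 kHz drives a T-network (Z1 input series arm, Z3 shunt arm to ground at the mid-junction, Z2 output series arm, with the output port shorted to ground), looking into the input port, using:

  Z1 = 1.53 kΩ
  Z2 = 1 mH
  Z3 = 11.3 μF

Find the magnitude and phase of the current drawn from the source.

Step 1 — Angular frequency: ω = 2π·f = 2π·3810 = 2.394e+04 rad/s.
Step 2 — Component impedances:
  Z1: Z = R = 1530 Ω
  Z2: Z = jωL = j·2.394e+04·0.001 = 0 + j23.94 Ω
  Z3: Z = 1/(jωC) = -j/(ω·C) = 0 - j3.697 Ω
Step 3 — With the output port shorted to ground, the output series arm Z2 runs from the junction to ground; the shunt arm Z3 also runs from the junction to ground. They appear in parallel: Z3 || Z2 = 0 - j4.372 Ω.
Step 4 — Series with input arm Z1: Z_in = Z1 + (Z3 || Z2) = 1530 - j4.372 Ω = 1530∠-0.2° Ω.
Step 5 — Source phasor: V = 17.6∠171.3° V = -17.4 + j2.662 V.
Step 6 — Ohm's law: I = V / Z_total = (-17.4 + j2.662) / (1530 - j4.372) = -0.01138 + j0.001707 A.
Step 7 — Convert to polar: |I| = 0.0115 A, ∠I = 171.5°.

I = 0.0115∠171.5° A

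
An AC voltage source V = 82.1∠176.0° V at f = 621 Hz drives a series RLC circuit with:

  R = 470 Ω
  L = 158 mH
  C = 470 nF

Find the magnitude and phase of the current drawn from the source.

Step 1 — Angular frequency: ω = 2π·f = 2π·621 = 3902 rad/s.
Step 2 — Component impedances:
  R: Z = R = 470 Ω
  L: Z = jωL = j·3902·0.158 = 0 + j616.5 Ω
  C: Z = 1/(jωC) = -j/(ω·C) = 0 - j545.3 Ω
Step 3 — Series combination: Z_total = R + L + C = 470 + j71.2 Ω = 475.4∠8.6° Ω.
Step 4 — Source phasor: V = 82.1∠176.0° V = -81.9 + j5.727 V.
Step 5 — Ohm's law: I = V / Z_total = (-81.9 + j5.727) / (470 + j71.2) = -0.1685 + j0.03772 A.
Step 6 — Convert to polar: |I| = 0.1727 A, ∠I = 167.4°.

I = 0.1727∠167.4° A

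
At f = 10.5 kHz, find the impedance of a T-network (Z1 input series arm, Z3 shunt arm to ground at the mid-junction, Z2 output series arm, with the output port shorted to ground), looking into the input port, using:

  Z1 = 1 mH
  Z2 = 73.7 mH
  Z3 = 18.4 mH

Step 1 — Angular frequency: ω = 2π·f = 2π·1.05e+04 = 6.597e+04 rad/s.
Step 2 — Component impedances:
  Z1: Z = jωL = j·6.597e+04·0.001 = 0 + j65.97 Ω
  Z2: Z = jωL = j·6.597e+04·0.0737 = 0 + j4862 Ω
  Z3: Z = jωL = j·6.597e+04·0.0184 = 0 + j1214 Ω
Step 3 — With the output port shorted to ground, the output series arm Z2 runs from the junction to ground; the shunt arm Z3 also runs from the junction to ground. They appear in parallel: Z3 || Z2 = 0 + j971.4 Ω.
Step 4 — Series with input arm Z1: Z_in = Z1 + (Z3 || Z2) = 0 + j1037 Ω = 1037∠90.0° Ω.

Z = 0 + j1037 Ω = 1037∠90.0° Ω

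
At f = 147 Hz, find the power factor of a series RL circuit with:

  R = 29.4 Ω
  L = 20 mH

Step 1 — Angular frequency: ω = 2π·f = 2π·147 = 923.6 rad/s.
Step 2 — Component impedances:
  R: Z = R = 29.4 Ω
  L: Z = jωL = j·923.6·0.02 = 0 + j18.47 Ω
Step 3 — Series combination: Z_total = R + L = 29.4 + j18.47 Ω = 34.72∠32.1° Ω.
Step 4 — Power factor: PF = cos(φ) = Re(Z)/|Z| = 29.4/34.722 = 0.8467.
Step 5 — Type: Im(Z) = 18.47 ⇒ lagging (phase φ = 32.1°).

PF = 0.8467 (lagging, φ = 32.1°)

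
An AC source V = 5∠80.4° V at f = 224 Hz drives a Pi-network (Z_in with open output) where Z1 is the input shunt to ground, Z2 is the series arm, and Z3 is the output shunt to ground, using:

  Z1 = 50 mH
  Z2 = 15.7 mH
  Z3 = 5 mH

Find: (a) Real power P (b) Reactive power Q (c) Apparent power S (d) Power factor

Step 1 — Angular frequency: ω = 2π·f = 2π·224 = 1407 rad/s.
Step 2 — Component impedances:
  Z1: Z = jωL = j·1407·0.05 = 0 + j70.37 Ω
  Z2: Z = jωL = j·1407·0.0157 = 0 + j22.1 Ω
  Z3: Z = jωL = j·1407·0.005 = 0 + j7.037 Ω
Step 3 — With open output, the series arm Z2 and the output shunt Z3 appear in series to ground: Z2 + Z3 = 0 + j29.13 Ω.
Step 4 — Parallel with input shunt Z1: Z_in = Z1 || (Z2 + Z3) = 0 + j20.6 Ω = 20.6∠90.0° Ω.
Step 5 — Source phasor: V = 5∠80.4° V = 0.8338 + j4.93 V.
Step 6 — Current: I = V / Z = 0.2393 - j0.04047 A = 0.2427∠-9.6° A.
Step 7 — Complex power: S = V·I* = 0 + j1.213 VA.
Step 8 — Real power: P = Re(S) = 0 W.
Step 9 — Reactive power: Q = Im(S) = 1.213 VAR.
Step 10 — Apparent power: |S| = 1.213 VA.
Step 11 — Power factor: PF = P/|S| = 0 (lagging).

(a) P = 0 W  (b) Q = 1.213 VAR  (c) S = 1.213 VA  (d) PF = 0 (lagging)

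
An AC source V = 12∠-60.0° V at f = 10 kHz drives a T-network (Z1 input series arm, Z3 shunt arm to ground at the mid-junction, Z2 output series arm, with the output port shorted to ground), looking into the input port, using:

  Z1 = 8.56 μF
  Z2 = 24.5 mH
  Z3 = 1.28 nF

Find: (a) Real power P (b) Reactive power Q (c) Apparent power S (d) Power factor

Step 1 — Angular frequency: ω = 2π·f = 2π·1e+04 = 6.283e+04 rad/s.
Step 2 — Component impedances:
  Z1: Z = 1/(jωC) = -j/(ω·C) = 0 - j1.859 Ω
  Z2: Z = jωL = j·6.283e+04·0.0245 = 0 + j1539 Ω
  Z3: Z = 1/(jωC) = -j/(ω·C) = 0 - j1.243e+04 Ω
Step 3 — With the output port shorted to ground, the output series arm Z2 runs from the junction to ground; the shunt arm Z3 also runs from the junction to ground. They appear in parallel: Z3 || Z2 = 0 + j1757 Ω.
Step 4 — Series with input arm Z1: Z_in = Z1 + (Z3 || Z2) = 0 + j1755 Ω = 1755∠90.0° Ω.
Step 5 — Source phasor: V = 12∠-60.0° V = 6 - j10.39 V.
Step 6 — Current: I = V / Z = -0.005921 - j0.003419 A = 0.006837∠-150.0° A.
Step 7 — Complex power: S = V·I* = 0 + j0.08205 VA.
Step 8 — Real power: P = Re(S) = 0 W.
Step 9 — Reactive power: Q = Im(S) = 0.08205 VAR.
Step 10 — Apparent power: |S| = 0.08205 VA.
Step 11 — Power factor: PF = P/|S| = 0 (lagging).

(a) P = 0 W  (b) Q = 0.08205 VAR  (c) S = 0.08205 VA  (d) PF = 0 (lagging)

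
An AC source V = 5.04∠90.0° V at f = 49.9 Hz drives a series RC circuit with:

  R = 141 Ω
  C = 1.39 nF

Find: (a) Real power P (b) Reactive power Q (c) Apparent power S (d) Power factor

Step 1 — Angular frequency: ω = 2π·f = 2π·49.9 = 313.5 rad/s.
Step 2 — Component impedances:
  R: Z = R = 141 Ω
  C: Z = 1/(jωC) = -j/(ω·C) = 0 - j2.295e+06 Ω
Step 3 — Series combination: Z_total = R + C = 141 - j2.295e+06 Ω = 2.295e+06∠-90.0° Ω.
Step 4 — Source phasor: V = 5.04∠90.0° V = 0 + j5.04 V.
Step 5 — Current: I = V / Z = -2.196e-06 + j1.35e-10 A = 2.196e-06∠180.0° A.
Step 6 — Complex power: S = V·I* = 6.803e-10 - j1.107e-05 VA.
Step 7 — Real power: P = Re(S) = 6.803e-10 W.
Step 8 — Reactive power: Q = Im(S) = -1.107e-05 VAR.
Step 9 — Apparent power: |S| = 1.107e-05 VA.
Step 10 — Power factor: PF = P/|S| = 6.145e-05 (leading).

(a) P = 6.803e-10 W  (b) Q = -1.107e-05 VAR  (c) S = 1.107e-05 VA  (d) PF = 6.145e-05 (leading)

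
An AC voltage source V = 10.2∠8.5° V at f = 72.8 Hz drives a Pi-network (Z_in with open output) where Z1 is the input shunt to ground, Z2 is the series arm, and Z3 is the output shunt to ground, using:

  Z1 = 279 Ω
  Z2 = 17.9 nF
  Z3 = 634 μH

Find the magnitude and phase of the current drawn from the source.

Step 1 — Angular frequency: ω = 2π·f = 2π·72.8 = 457.4 rad/s.
Step 2 — Component impedances:
  Z1: Z = R = 279 Ω
  Z2: Z = 1/(jωC) = -j/(ω·C) = 0 - j1.221e+05 Ω
  Z3: Z = jωL = j·457.4·0.000634 = 0 + j0.29 Ω
Step 3 — With open output, the series arm Z2 and the output shunt Z3 appear in series to ground: Z2 + Z3 = 0 - j1.221e+05 Ω.
Step 4 — Parallel with input shunt Z1: Z_in = Z1 || (Z2 + Z3) = 279 - j0.6373 Ω = 279∠-0.1° Ω.
Step 5 — Source phasor: V = 10.2∠8.5° V = 10.09 + j1.508 V.
Step 6 — Ohm's law: I = V / Z_total = (10.09 + j1.508) / (279 - j0.6373) = 0.03615 + j0.005486 A.
Step 7 — Convert to polar: |I| = 0.03656 A, ∠I = 8.6°.

I = 0.03656∠8.6° A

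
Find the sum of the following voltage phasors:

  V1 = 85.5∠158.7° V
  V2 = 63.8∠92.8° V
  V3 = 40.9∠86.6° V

Step 1 — Convert each phasor to rectangular form:
  V1 = 85.5·(cos(158.7°) + j·sin(158.7°)) = -79.66 + j31.06 V
  V2 = 63.8·(cos(92.8°) + j·sin(92.8°)) = -3.117 + j63.72 V
  V3 = 40.9·(cos(86.6°) + j·sin(86.6°)) = 2.426 + j40.83 V
Step 2 — Sum components: V_total = -80.35 + j135.6 V.
Step 3 — Convert to polar: |V_total| = 157.6 V, ∠V_total = 120.6°.

V_total = 157.6∠120.6° V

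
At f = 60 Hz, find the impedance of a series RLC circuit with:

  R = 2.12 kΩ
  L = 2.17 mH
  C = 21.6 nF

Step 1 — Angular frequency: ω = 2π·f = 2π·60 = 377 rad/s.
Step 2 — Component impedances:
  R: Z = R = 2120 Ω
  L: Z = jωL = j·377·0.00217 = 0 + j0.8181 Ω
  C: Z = 1/(jωC) = -j/(ω·C) = 0 - j1.228e+05 Ω
Step 3 — Series combination: Z_total = R + L + C = 2120 - j1.228e+05 Ω = 1.228e+05∠-89.0° Ω.

Z = 2120 - j1.228e+05 Ω = 1.228e+05∠-89.0° Ω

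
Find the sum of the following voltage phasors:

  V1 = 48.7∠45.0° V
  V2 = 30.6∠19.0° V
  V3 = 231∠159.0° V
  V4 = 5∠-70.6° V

Step 1 — Convert each phasor to rectangular form:
  V1 = 48.7·(cos(45.0°) + j·sin(45.0°)) = 34.44 + j34.44 V
  V2 = 30.6·(cos(19.0°) + j·sin(19.0°)) = 28.93 + j9.962 V
  V3 = 231·(cos(159.0°) + j·sin(159.0°)) = -215.7 + j82.78 V
  V4 = 5·(cos(-70.6°) + j·sin(-70.6°)) = 1.661 - j4.716 V
Step 2 — Sum components: V_total = -150.6 + j122.5 V.
Step 3 — Convert to polar: |V_total| = 194.1 V, ∠V_total = 140.9°.

V_total = 194.1∠140.9° V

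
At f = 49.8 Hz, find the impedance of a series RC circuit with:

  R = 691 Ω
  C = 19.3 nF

Step 1 — Angular frequency: ω = 2π·f = 2π·49.8 = 312.9 rad/s.
Step 2 — Component impedances:
  R: Z = R = 691 Ω
  C: Z = 1/(jωC) = -j/(ω·C) = 0 - j1.656e+05 Ω
Step 3 — Series combination: Z_total = R + C = 691 - j1.656e+05 Ω = 1.656e+05∠-89.8° Ω.

Z = 691 - j1.656e+05 Ω = 1.656e+05∠-89.8° Ω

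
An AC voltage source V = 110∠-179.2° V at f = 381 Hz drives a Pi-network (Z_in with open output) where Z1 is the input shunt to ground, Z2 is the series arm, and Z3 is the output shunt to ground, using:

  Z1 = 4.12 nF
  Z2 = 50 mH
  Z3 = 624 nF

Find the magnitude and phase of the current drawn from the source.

Step 1 — Angular frequency: ω = 2π·f = 2π·381 = 2394 rad/s.
Step 2 — Component impedances:
  Z1: Z = 1/(jωC) = -j/(ω·C) = 0 - j1.014e+05 Ω
  Z2: Z = jωL = j·2394·0.05 = 0 + j119.7 Ω
  Z3: Z = 1/(jωC) = -j/(ω·C) = 0 - j669.4 Ω
Step 3 — With open output, the series arm Z2 and the output shunt Z3 appear in series to ground: Z2 + Z3 = 0 - j549.7 Ω.
Step 4 — Parallel with input shunt Z1: Z_in = Z1 || (Z2 + Z3) = 0 - j546.8 Ω = 546.8∠-90.0° Ω.
Step 5 — Source phasor: V = 110∠-179.2° V = -110 - j1.536 V.
Step 6 — Ohm's law: I = V / Z_total = (-110 - j1.536) / (0 - j546.8) = 0.002809 - j0.2012 A.
Step 7 — Convert to polar: |I| = 0.2012 A, ∠I = -89.2°.

I = 0.2012∠-89.2° A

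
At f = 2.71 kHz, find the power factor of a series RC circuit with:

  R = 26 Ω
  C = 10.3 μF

Step 1 — Angular frequency: ω = 2π·f = 2π·2710 = 1.703e+04 rad/s.
Step 2 — Component impedances:
  R: Z = R = 26 Ω
  C: Z = 1/(jωC) = -j/(ω·C) = 0 - j5.702 Ω
Step 3 — Series combination: Z_total = R + C = 26 - j5.702 Ω = 26.62∠-12.4° Ω.
Step 4 — Power factor: PF = cos(φ) = Re(Z)/|Z| = 26/26.618 = 0.9768.
Step 5 — Type: Im(Z) = -5.702 ⇒ leading (phase φ = -12.4°).

PF = 0.9768 (leading, φ = -12.4°)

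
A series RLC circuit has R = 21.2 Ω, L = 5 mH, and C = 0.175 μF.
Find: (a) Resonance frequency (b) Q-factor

Step 1 — Resonance condition Im(Z)=0 gives ω₀ = 1/√(LC).
Step 2 — ω₀ = 1/√(0.005·1.75e-07) = 3.381e+04 rad/s.
Step 3 — f₀ = ω₀/(2π) = 5380 Hz.
Step 4 — Series Q: Q = ω₀L/R = 3.381e+04·0.005/21.2 = 7.973.

(a) f₀ = 5380 Hz  (b) Q = 7.973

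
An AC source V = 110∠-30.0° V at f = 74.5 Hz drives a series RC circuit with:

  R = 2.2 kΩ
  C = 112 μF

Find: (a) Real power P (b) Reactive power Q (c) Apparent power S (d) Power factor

Step 1 — Angular frequency: ω = 2π·f = 2π·74.5 = 468.1 rad/s.
Step 2 — Component impedances:
  R: Z = R = 2200 Ω
  C: Z = 1/(jωC) = -j/(ω·C) = 0 - j19.07 Ω
Step 3 — Series combination: Z_total = R + C = 2200 - j19.07 Ω = 2200∠-0.5° Ω.
Step 4 — Source phasor: V = 110∠-30.0° V = 95.26 - j55 V.
Step 5 — Current: I = V / Z = 0.04351 - j0.02462 A = 0.05∠-29.5° A.
Step 6 — Complex power: S = V·I* = 5.5 - j0.04768 VA.
Step 7 — Real power: P = Re(S) = 5.5 W.
Step 8 — Reactive power: Q = Im(S) = -0.04768 VAR.
Step 9 — Apparent power: |S| = 5.5 VA.
Step 10 — Power factor: PF = P/|S| = 1 (leading).

(a) P = 5.5 W  (b) Q = -0.04768 VAR  (c) S = 5.5 VA  (d) PF = 1 (leading)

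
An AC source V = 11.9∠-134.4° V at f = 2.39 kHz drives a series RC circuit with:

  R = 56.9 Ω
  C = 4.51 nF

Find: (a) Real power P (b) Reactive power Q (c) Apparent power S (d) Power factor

Step 1 — Angular frequency: ω = 2π·f = 2π·2390 = 1.502e+04 rad/s.
Step 2 — Component impedances:
  R: Z = R = 56.9 Ω
  C: Z = 1/(jωC) = -j/(ω·C) = 0 - j1.477e+04 Ω
Step 3 — Series combination: Z_total = R + C = 56.9 - j1.477e+04 Ω = 1.477e+04∠-89.8° Ω.
Step 4 — Source phasor: V = 11.9∠-134.4° V = -8.326 - j8.502 V.
Step 5 — Current: I = V / Z = 0.0005736 - j0.0005661 A = 0.0008059∠-44.6° A.
Step 6 — Complex power: S = V·I* = 3.696e-05 - j0.009591 VA.
Step 7 — Real power: P = Re(S) = 3.696e-05 W.
Step 8 — Reactive power: Q = Im(S) = -0.009591 VAR.
Step 9 — Apparent power: |S| = 0.009591 VA.
Step 10 — Power factor: PF = P/|S| = 0.003854 (leading).

(a) P = 3.696e-05 W  (b) Q = -0.009591 VAR  (c) S = 0.009591 VA  (d) PF = 0.003854 (leading)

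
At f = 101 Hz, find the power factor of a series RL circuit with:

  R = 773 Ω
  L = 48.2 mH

Step 1 — Angular frequency: ω = 2π·f = 2π·101 = 634.6 rad/s.
Step 2 — Component impedances:
  R: Z = R = 773 Ω
  L: Z = jωL = j·634.6·0.0482 = 0 + j30.59 Ω
Step 3 — Series combination: Z_total = R + L = 773 + j30.59 Ω = 773.6∠2.3° Ω.
Step 4 — Power factor: PF = cos(φ) = Re(Z)/|Z| = 773/773.6 = 0.9992.
Step 5 — Type: Im(Z) = 30.59 ⇒ lagging (phase φ = 2.3°).

PF = 0.9992 (lagging, φ = 2.3°)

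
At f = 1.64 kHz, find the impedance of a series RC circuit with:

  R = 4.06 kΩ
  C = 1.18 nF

Step 1 — Angular frequency: ω = 2π·f = 2π·1640 = 1.03e+04 rad/s.
Step 2 — Component impedances:
  R: Z = R = 4060 Ω
  C: Z = 1/(jωC) = -j/(ω·C) = 0 - j8.224e+04 Ω
Step 3 — Series combination: Z_total = R + C = 4060 - j8.224e+04 Ω = 8.234e+04∠-87.2° Ω.

Z = 4060 - j8.224e+04 Ω = 8.234e+04∠-87.2° Ω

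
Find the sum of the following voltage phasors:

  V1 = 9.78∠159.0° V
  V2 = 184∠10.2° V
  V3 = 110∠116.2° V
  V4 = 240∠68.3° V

Step 1 — Convert each phasor to rectangular form:
  V1 = 9.78·(cos(159.0°) + j·sin(159.0°)) = -9.13 + j3.505 V
  V2 = 184·(cos(10.2°) + j·sin(10.2°)) = 181.1 + j32.58 V
  V3 = 110·(cos(116.2°) + j·sin(116.2°)) = -48.57 + j98.7 V
  V4 = 240·(cos(68.3°) + j·sin(68.3°)) = 88.74 + j223 V
Step 2 — Sum components: V_total = 212.1 + j357.8 V.
Step 3 — Convert to polar: |V_total| = 415.9 V, ∠V_total = 59.3°.

V_total = 415.9∠59.3° V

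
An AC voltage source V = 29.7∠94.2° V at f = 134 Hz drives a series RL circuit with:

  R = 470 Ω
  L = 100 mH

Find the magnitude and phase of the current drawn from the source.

Step 1 — Angular frequency: ω = 2π·f = 2π·134 = 841.9 rad/s.
Step 2 — Component impedances:
  R: Z = R = 470 Ω
  L: Z = jωL = j·841.9·0.1 = 0 + j84.19 Ω
Step 3 — Series combination: Z_total = R + L = 470 + j84.19 Ω = 477.5∠10.2° Ω.
Step 4 — Source phasor: V = 29.7∠94.2° V = -2.175 + j29.62 V.
Step 5 — Ohm's law: I = V / Z_total = (-2.175 + j29.62) / (470 + j84.19) = 0.006454 + j0.06187 A.
Step 6 — Convert to polar: |I| = 0.0622 A, ∠I = 84.0°.

I = 0.0622∠84.0° A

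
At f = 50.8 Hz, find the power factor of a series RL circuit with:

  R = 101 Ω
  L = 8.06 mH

Step 1 — Angular frequency: ω = 2π·f = 2π·50.8 = 319.2 rad/s.
Step 2 — Component impedances:
  R: Z = R = 101 Ω
  L: Z = jωL = j·319.2·0.00806 = 0 + j2.573 Ω
Step 3 — Series combination: Z_total = R + L = 101 + j2.573 Ω = 101∠1.5° Ω.
Step 4 — Power factor: PF = cos(φ) = Re(Z)/|Z| = 101/101.03 = 0.9997.
Step 5 — Type: Im(Z) = 2.573 ⇒ lagging (phase φ = 1.5°).

PF = 0.9997 (lagging, φ = 1.5°)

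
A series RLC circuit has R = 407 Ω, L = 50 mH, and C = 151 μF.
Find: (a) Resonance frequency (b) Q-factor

Step 1 — Resonance condition Im(Z)=0 gives ω₀ = 1/√(LC).
Step 2 — ω₀ = 1/√(0.05·0.000151) = 363.9 rad/s.
Step 3 — f₀ = ω₀/(2π) = 57.92 Hz.
Step 4 — Series Q: Q = ω₀L/R = 363.9·0.05/407 = 0.04471.

(a) f₀ = 57.92 Hz  (b) Q = 0.04471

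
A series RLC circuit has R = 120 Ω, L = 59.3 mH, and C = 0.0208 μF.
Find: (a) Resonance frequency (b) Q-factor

Step 1 — Resonance condition Im(Z)=0 gives ω₀ = 1/√(LC).
Step 2 — ω₀ = 1/√(0.0593·2.08e-08) = 2.847e+04 rad/s.
Step 3 — f₀ = ω₀/(2π) = 4532 Hz.
Step 4 — Series Q: Q = ω₀L/R = 2.847e+04·0.0593/120 = 14.07.

(a) f₀ = 4532 Hz  (b) Q = 14.07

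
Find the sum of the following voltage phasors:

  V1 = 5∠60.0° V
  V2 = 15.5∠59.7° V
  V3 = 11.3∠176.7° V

Step 1 — Convert each phasor to rectangular form:
  V1 = 5·(cos(60.0°) + j·sin(60.0°)) = 2.5 + j4.33 V
  V2 = 15.5·(cos(59.7°) + j·sin(59.7°)) = 7.82 + j13.38 V
  V3 = 11.3·(cos(176.7°) + j·sin(176.7°)) = -11.28 + j0.6505 V
Step 2 — Sum components: V_total = -0.9611 + j18.36 V.
Step 3 — Convert to polar: |V_total| = 18.39 V, ∠V_total = 93.0°.

V_total = 18.39∠93.0° V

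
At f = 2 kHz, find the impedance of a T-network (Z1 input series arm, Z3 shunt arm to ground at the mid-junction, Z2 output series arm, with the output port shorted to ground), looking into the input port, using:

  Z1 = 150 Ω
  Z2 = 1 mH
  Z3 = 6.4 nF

Step 1 — Angular frequency: ω = 2π·f = 2π·2000 = 1.257e+04 rad/s.
Step 2 — Component impedances:
  Z1: Z = R = 150 Ω
  Z2: Z = jωL = j·1.257e+04·0.001 = 0 + j12.57 Ω
  Z3: Z = 1/(jωC) = -j/(ω·C) = 0 - j1.243e+04 Ω
Step 3 — With the output port shorted to ground, the output series arm Z2 runs from the junction to ground; the shunt arm Z3 also runs from the junction to ground. They appear in parallel: Z3 || Z2 = 0 + j12.58 Ω.
Step 4 — Series with input arm Z1: Z_in = Z1 + (Z3 || Z2) = 150 + j12.58 Ω = 150.5∠4.8° Ω.

Z = 150 + j12.58 Ω = 150.5∠4.8° Ω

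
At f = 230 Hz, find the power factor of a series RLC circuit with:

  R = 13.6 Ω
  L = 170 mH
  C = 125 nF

Step 1 — Angular frequency: ω = 2π·f = 2π·230 = 1445 rad/s.
Step 2 — Component impedances:
  R: Z = R = 13.6 Ω
  L: Z = jωL = j·1445·0.17 = 0 + j245.7 Ω
  C: Z = 1/(jωC) = -j/(ω·C) = 0 - j5536 Ω
Step 3 — Series combination: Z_total = R + L + C = 13.6 - j5290 Ω = 5290∠-89.9° Ω.
Step 4 — Power factor: PF = cos(φ) = Re(Z)/|Z| = 13.6/5290 = 0.002571.
Step 5 — Type: Im(Z) = -5290 ⇒ leading (phase φ = -89.9°).

PF = 0.002571 (leading, φ = -89.9°)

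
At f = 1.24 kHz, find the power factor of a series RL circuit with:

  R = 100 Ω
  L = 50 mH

Step 1 — Angular frequency: ω = 2π·f = 2π·1240 = 7791 rad/s.
Step 2 — Component impedances:
  R: Z = R = 100 Ω
  L: Z = jωL = j·7791·0.05 = 0 + j389.6 Ω
Step 3 — Series combination: Z_total = R + L = 100 + j389.6 Ω = 402.2∠75.6° Ω.
Step 4 — Power factor: PF = cos(φ) = Re(Z)/|Z| = 100/402.2 = 0.2486.
Step 5 — Type: Im(Z) = 389.6 ⇒ lagging (phase φ = 75.6°).

PF = 0.2486 (lagging, φ = 75.6°)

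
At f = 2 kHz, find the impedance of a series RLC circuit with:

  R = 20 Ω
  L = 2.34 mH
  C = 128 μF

Step 1 — Angular frequency: ω = 2π·f = 2π·2000 = 1.257e+04 rad/s.
Step 2 — Component impedances:
  R: Z = R = 20 Ω
  L: Z = jωL = j·1.257e+04·0.00234 = 0 + j29.41 Ω
  C: Z = 1/(jωC) = -j/(ω·C) = 0 - j0.6217 Ω
Step 3 — Series combination: Z_total = R + L + C = 20 + j28.78 Ω = 35.05∠55.2° Ω.

Z = 20 + j28.78 Ω = 35.05∠55.2° Ω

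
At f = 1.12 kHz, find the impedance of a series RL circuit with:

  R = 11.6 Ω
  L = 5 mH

Step 1 — Angular frequency: ω = 2π·f = 2π·1120 = 7037 rad/s.
Step 2 — Component impedances:
  R: Z = R = 11.6 Ω
  L: Z = jωL = j·7037·0.005 = 0 + j35.19 Ω
Step 3 — Series combination: Z_total = R + L = 11.6 + j35.19 Ω = 37.05∠71.8° Ω.

Z = 11.6 + j35.19 Ω = 37.05∠71.8° Ω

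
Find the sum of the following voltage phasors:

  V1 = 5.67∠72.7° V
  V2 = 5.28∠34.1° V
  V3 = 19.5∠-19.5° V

Step 1 — Convert each phasor to rectangular form:
  V1 = 5.67·(cos(72.7°) + j·sin(72.7°)) = 1.686 + j5.413 V
  V2 = 5.28·(cos(34.1°) + j·sin(34.1°)) = 4.372 + j2.96 V
  V3 = 19.5·(cos(-19.5°) + j·sin(-19.5°)) = 18.38 - j6.509 V
Step 2 — Sum components: V_total = 24.44 + j1.864 V.
Step 3 — Convert to polar: |V_total| = 24.51 V, ∠V_total = 4.4°.

V_total = 24.51∠4.4° V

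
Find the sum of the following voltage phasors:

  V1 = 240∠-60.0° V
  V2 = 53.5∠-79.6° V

Step 1 — Convert each phasor to rectangular form:
  V1 = 240·(cos(-60.0°) + j·sin(-60.0°)) = 120 - j207.8 V
  V2 = 53.5·(cos(-79.6°) + j·sin(-79.6°)) = 9.658 - j52.62 V
Step 2 — Sum components: V_total = 129.7 - j260.5 V.
Step 3 — Convert to polar: |V_total| = 291 V, ∠V_total = -63.5°.

V_total = 291∠-63.5° V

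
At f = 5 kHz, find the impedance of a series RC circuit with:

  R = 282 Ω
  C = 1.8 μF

Step 1 — Angular frequency: ω = 2π·f = 2π·5000 = 3.142e+04 rad/s.
Step 2 — Component impedances:
  R: Z = R = 282 Ω
  C: Z = 1/(jωC) = -j/(ω·C) = 0 - j17.68 Ω
Step 3 — Series combination: Z_total = R + C = 282 - j17.68 Ω = 282.6∠-3.6° Ω.

Z = 282 - j17.68 Ω = 282.6∠-3.6° Ω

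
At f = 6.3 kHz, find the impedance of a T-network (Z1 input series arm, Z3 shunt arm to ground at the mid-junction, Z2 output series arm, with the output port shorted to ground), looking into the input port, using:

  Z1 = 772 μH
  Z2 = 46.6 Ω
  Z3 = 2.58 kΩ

Step 1 — Angular frequency: ω = 2π·f = 2π·6300 = 3.958e+04 rad/s.
Step 2 — Component impedances:
  Z1: Z = jωL = j·3.958e+04·0.000772 = 0 + j30.56 Ω
  Z2: Z = R = 46.6 Ω
  Z3: Z = R = 2580 Ω
Step 3 — With the output port shorted to ground, the output series arm Z2 runs from the junction to ground; the shunt arm Z3 also runs from the junction to ground. They appear in parallel: Z3 || Z2 = 45.77 Ω.
Step 4 — Series with input arm Z1: Z_in = Z1 + (Z3 || Z2) = 45.77 + j30.56 Ω = 55.04∠33.7° Ω.

Z = 45.77 + j30.56 Ω = 55.04∠33.7° Ω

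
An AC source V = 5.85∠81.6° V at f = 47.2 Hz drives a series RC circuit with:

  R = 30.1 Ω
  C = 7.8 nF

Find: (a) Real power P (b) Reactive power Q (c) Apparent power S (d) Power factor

Step 1 — Angular frequency: ω = 2π·f = 2π·47.2 = 296.6 rad/s.
Step 2 — Component impedances:
  R: Z = R = 30.1 Ω
  C: Z = 1/(jωC) = -j/(ω·C) = 0 - j4.323e+05 Ω
Step 3 — Series combination: Z_total = R + C = 30.1 - j4.323e+05 Ω = 4.323e+05∠-90.0° Ω.
Step 4 — Source phasor: V = 5.85∠81.6° V = 0.8546 + j5.787 V.
Step 5 — Current: I = V / Z = -1.339e-05 + j1.978e-06 A = 1.353e-05∠171.6° A.
Step 6 — Complex power: S = V·I* = 5.512e-09 - j7.916e-05 VA.
Step 7 — Real power: P = Re(S) = 5.512e-09 W.
Step 8 — Reactive power: Q = Im(S) = -7.916e-05 VAR.
Step 9 — Apparent power: |S| = 7.916e-05 VA.
Step 10 — Power factor: PF = P/|S| = 6.963e-05 (leading).

(a) P = 5.512e-09 W  (b) Q = -7.916e-05 VAR  (c) S = 7.916e-05 VA  (d) PF = 6.963e-05 (leading)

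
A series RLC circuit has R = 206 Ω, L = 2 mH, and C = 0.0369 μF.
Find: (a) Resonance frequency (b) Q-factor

Step 1 — Resonance condition Im(Z)=0 gives ω₀ = 1/√(LC).
Step 2 — ω₀ = 1/√(0.002·3.69e-08) = 1.164e+05 rad/s.
Step 3 — f₀ = ω₀/(2π) = 1.853e+04 Hz.
Step 4 — Series Q: Q = ω₀L/R = 1.164e+05·0.002/206 = 1.13.

(a) f₀ = 1.853e+04 Hz  (b) Q = 1.13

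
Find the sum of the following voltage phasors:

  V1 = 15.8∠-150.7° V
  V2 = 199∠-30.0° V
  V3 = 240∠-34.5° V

Step 1 — Convert each phasor to rectangular form:
  V1 = 15.8·(cos(-150.7°) + j·sin(-150.7°)) = -13.78 - j7.732 V
  V2 = 199·(cos(-30.0°) + j·sin(-30.0°)) = 172.3 - j99.5 V
  V3 = 240·(cos(-34.5°) + j·sin(-34.5°)) = 197.8 - j135.9 V
Step 2 — Sum components: V_total = 356.4 - j243.2 V.
Step 3 — Convert to polar: |V_total| = 431.4 V, ∠V_total = -34.3°.

V_total = 431.4∠-34.3° V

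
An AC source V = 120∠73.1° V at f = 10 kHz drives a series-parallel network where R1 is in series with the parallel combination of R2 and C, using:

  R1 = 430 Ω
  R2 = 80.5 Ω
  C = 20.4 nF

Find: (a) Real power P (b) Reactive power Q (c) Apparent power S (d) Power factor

Step 1 — Angular frequency: ω = 2π·f = 2π·1e+04 = 6.283e+04 rad/s.
Step 2 — Component impedances:
  R1: Z = R = 430 Ω
  R2: Z = R = 80.5 Ω
  C: Z = 1/(jωC) = -j/(ω·C) = 0 - j780.2 Ω
Step 3 — Parallel branch: R2 || C = 1/(1/R2 + 1/C) = 79.65 - j8.219 Ω.
Step 4 — Series with R1: Z_total = R1 + (R2 || C) = 509.7 - j8.219 Ω = 509.7∠-0.9° Ω.
Step 5 — Source phasor: V = 120∠73.1° V = 34.88 + j114.8 V.
Step 6 — Current: I = V / Z = 0.0648 + j0.2263 A = 0.2354∠74.0° A.
Step 7 — Complex power: S = V·I* = 28.25 - j0.4555 VA.
Step 8 — Real power: P = Re(S) = 28.25 W.
Step 9 — Reactive power: Q = Im(S) = -0.4555 VAR.
Step 10 — Apparent power: |S| = 28.25 VA.
Step 11 — Power factor: PF = P/|S| = 0.9999 (leading).

(a) P = 28.25 W  (b) Q = -0.4555 VAR  (c) S = 28.25 VA  (d) PF = 0.9999 (leading)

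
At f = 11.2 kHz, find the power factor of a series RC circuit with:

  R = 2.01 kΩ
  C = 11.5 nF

Step 1 — Angular frequency: ω = 2π·f = 2π·1.12e+04 = 7.037e+04 rad/s.
Step 2 — Component impedances:
  R: Z = R = 2010 Ω
  C: Z = 1/(jωC) = -j/(ω·C) = 0 - j1236 Ω
Step 3 — Series combination: Z_total = R + C = 2010 - j1236 Ω = 2359∠-31.6° Ω.
Step 4 — Power factor: PF = cos(φ) = Re(Z)/|Z| = 2010/2359.4 = 0.8519.
Step 5 — Type: Im(Z) = -1236 ⇒ leading (phase φ = -31.6°).

PF = 0.8519 (leading, φ = -31.6°)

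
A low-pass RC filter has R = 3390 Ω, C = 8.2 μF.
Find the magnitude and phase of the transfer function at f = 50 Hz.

Step 1 — Angular frequency: ω = 2π·50 = 314.2 rad/s.
Step 2 — Transfer function: H(jω) = 1/(1 + jωRC).
Step 3 — Denominator: 1 + jωRC = 1 + j·314.2·3390·8.2e-06 = 1 + j8.733.
Step 4 — H = 0.01294 - j0.113.
Step 5 — Magnitude: |H| = 0.1138 (-18.9 dB); phase: φ = -83.5°.

|H| = 0.1138 (-18.9 dB), φ = -83.5°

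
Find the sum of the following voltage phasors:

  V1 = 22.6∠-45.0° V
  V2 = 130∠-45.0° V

Step 1 — Convert each phasor to rectangular form:
  V1 = 22.6·(cos(-45.0°) + j·sin(-45.0°)) = 15.98 - j15.98 V
  V2 = 130·(cos(-45.0°) + j·sin(-45.0°)) = 91.92 - j91.92 V
Step 2 — Sum components: V_total = 107.9 - j107.9 V.
Step 3 — Convert to polar: |V_total| = 152.6 V, ∠V_total = -45.0°.

V_total = 152.6∠-45.0° V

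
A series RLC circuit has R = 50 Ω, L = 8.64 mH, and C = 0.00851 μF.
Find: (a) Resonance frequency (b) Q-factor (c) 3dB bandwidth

Step 1 — Resonance condition Im(Z)=0 gives ω₀ = 1/√(LC).
Step 2 — ω₀ = 1/√(0.00864·8.51e-09) = 1.166e+05 rad/s.
Step 3 — f₀ = ω₀/(2π) = 1.856e+04 Hz.
Step 4 — Series Q: Q = ω₀L/R = 1.166e+05·0.00864/50 = 20.15.
Step 5 — 3dB bandwidth: Δω = ω₀/Q = 5787 rad/s; BW = Δω/(2π) = 921 Hz.

(a) f₀ = 1.856e+04 Hz  (b) Q = 20.15  (c) BW = 921 Hz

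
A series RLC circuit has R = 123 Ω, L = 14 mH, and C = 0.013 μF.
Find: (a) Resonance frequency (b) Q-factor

Step 1 — Resonance condition Im(Z)=0 gives ω₀ = 1/√(LC).
Step 2 — ω₀ = 1/√(0.014·1.3e-08) = 7.412e+04 rad/s.
Step 3 — f₀ = ω₀/(2π) = 1.18e+04 Hz.
Step 4 — Series Q: Q = ω₀L/R = 7.412e+04·0.014/123 = 8.437.

(a) f₀ = 1.18e+04 Hz  (b) Q = 8.437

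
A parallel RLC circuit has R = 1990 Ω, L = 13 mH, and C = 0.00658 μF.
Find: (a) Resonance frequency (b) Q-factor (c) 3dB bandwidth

Step 1 — Resonance: ω₀ = 1/√(LC) = 1/√(0.013·6.58e-09) = 1.081e+05 rad/s.
Step 2 — f₀ = ω₀/(2π) = 1.721e+04 Hz.
Step 3 — Parallel Q: Q = R/(ω₀L) = 1990/(1.081e+05·0.013) = 1.416.
Step 4 — Bandwidth: Δω = ω₀/Q = 7.637e+04 rad/s; BW = Δω/(2π) = 1.215e+04 Hz.

(a) f₀ = 1.721e+04 Hz  (b) Q = 1.416  (c) BW = 1.215e+04 Hz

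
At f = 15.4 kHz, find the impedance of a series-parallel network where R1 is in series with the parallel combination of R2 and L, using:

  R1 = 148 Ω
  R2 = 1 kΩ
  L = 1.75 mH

Step 1 — Angular frequency: ω = 2π·f = 2π·1.54e+04 = 9.676e+04 rad/s.
Step 2 — Component impedances:
  R1: Z = R = 148 Ω
  R2: Z = R = 1000 Ω
  L: Z = jωL = j·9.676e+04·0.00175 = 0 + j169.3 Ω
Step 3 — Parallel branch: R2 || L = 1/(1/R2 + 1/L) = 27.87 + j164.6 Ω.
Step 4 — Series with R1: Z_total = R1 + (R2 || L) = 175.9 + j164.6 Ω = 240.9∠43.1° Ω.

Z = 175.9 + j164.6 Ω = 240.9∠43.1° Ω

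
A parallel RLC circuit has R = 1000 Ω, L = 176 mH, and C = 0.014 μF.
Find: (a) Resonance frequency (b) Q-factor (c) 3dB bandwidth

Step 1 — Resonance: ω₀ = 1/√(LC) = 1/√(0.176·1.4e-08) = 2.015e+04 rad/s.
Step 2 — f₀ = ω₀/(2π) = 3206 Hz.
Step 3 — Parallel Q: Q = R/(ω₀L) = 1000/(2.015e+04·0.176) = 0.282.
Step 4 — Bandwidth: Δω = ω₀/Q = 7.143e+04 rad/s; BW = Δω/(2π) = 1.137e+04 Hz.

(a) f₀ = 3206 Hz  (b) Q = 0.282  (c) BW = 1.137e+04 Hz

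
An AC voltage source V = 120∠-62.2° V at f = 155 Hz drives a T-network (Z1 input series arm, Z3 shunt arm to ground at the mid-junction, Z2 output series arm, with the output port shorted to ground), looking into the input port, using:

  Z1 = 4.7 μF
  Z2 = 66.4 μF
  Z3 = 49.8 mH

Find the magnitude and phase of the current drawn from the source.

Step 1 — Angular frequency: ω = 2π·f = 2π·155 = 973.9 rad/s.
Step 2 — Component impedances:
  Z1: Z = 1/(jωC) = -j/(ω·C) = 0 - j218.5 Ω
  Z2: Z = 1/(jωC) = -j/(ω·C) = 0 - j15.46 Ω
  Z3: Z = jωL = j·973.9·0.0498 = 0 + j48.5 Ω
Step 3 — With the output port shorted to ground, the output series arm Z2 runs from the junction to ground; the shunt arm Z3 also runs from the junction to ground. They appear in parallel: Z3 || Z2 = 0 - j22.7 Ω.
Step 4 — Series with input arm Z1: Z_in = Z1 + (Z3 || Z2) = 0 - j241.2 Ω = 241.2∠-90.0° Ω.
Step 5 — Source phasor: V = 120∠-62.2° V = 55.97 - j106.1 V.
Step 6 — Ohm's law: I = V / Z_total = (55.97 - j106.1) / (0 - j241.2) = 0.4401 + j0.2321 A.
Step 7 — Convert to polar: |I| = 0.4976 A, ∠I = 27.8°.

I = 0.4976∠27.8° A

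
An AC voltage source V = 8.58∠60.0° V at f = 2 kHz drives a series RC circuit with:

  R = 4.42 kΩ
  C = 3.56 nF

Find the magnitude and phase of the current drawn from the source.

Step 1 — Angular frequency: ω = 2π·f = 2π·2000 = 1.257e+04 rad/s.
Step 2 — Component impedances:
  R: Z = R = 4420 Ω
  C: Z = 1/(jωC) = -j/(ω·C) = 0 - j2.235e+04 Ω
Step 3 — Series combination: Z_total = R + C = 4420 - j2.235e+04 Ω = 2.279e+04∠-78.8° Ω.
Step 4 — Source phasor: V = 8.58∠60.0° V = 4.29 + j7.43 V.
Step 5 — Ohm's law: I = V / Z_total = (4.29 + j7.43) / (4420 - j2.235e+04) = -0.0002834 + j0.000248 A.
Step 6 — Convert to polar: |I| = 0.0003765 A, ∠I = 138.8°.

I = 0.0003765∠138.8° A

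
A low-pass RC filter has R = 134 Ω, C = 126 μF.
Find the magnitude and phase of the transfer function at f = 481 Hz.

Step 1 — Angular frequency: ω = 2π·481 = 3022 rad/s.
Step 2 — Transfer function: H(jω) = 1/(1 + jωRC).
Step 3 — Denominator: 1 + jωRC = 1 + j·3022·134·0.000126 = 1 + j51.03.
Step 4 — H = 0.0003839 - j0.01959.
Step 5 — Magnitude: |H| = 0.01959 (-34.2 dB); phase: φ = -88.9°.

|H| = 0.01959 (-34.2 dB), φ = -88.9°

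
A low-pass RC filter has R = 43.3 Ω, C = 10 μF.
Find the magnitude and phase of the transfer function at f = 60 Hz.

Step 1 — Angular frequency: ω = 2π·60 = 377 rad/s.
Step 2 — Transfer function: H(jω) = 1/(1 + jωRC).
Step 3 — Denominator: 1 + jωRC = 1 + j·377·43.3·1e-05 = 1 + j0.1632.
Step 4 — H = 0.974 - j0.159.
Step 5 — Magnitude: |H| = 0.9869 (-0.1 dB); phase: φ = -9.3°.

|H| = 0.9869 (-0.1 dB), φ = -9.3°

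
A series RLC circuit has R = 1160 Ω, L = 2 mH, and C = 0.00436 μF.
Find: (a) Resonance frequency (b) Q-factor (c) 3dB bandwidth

Step 1 — Resonance condition Im(Z)=0 gives ω₀ = 1/√(LC).
Step 2 — ω₀ = 1/√(0.002·4.36e-09) = 3.386e+05 rad/s.
Step 3 — f₀ = ω₀/(2π) = 5.39e+04 Hz.
Step 4 — Series Q: Q = ω₀L/R = 3.386e+05·0.002/1160 = 0.5839.
Step 5 — 3dB bandwidth: Δω = ω₀/Q = 5.8e+05 rad/s; BW = Δω/(2π) = 9.231e+04 Hz.

(a) f₀ = 5.39e+04 Hz  (b) Q = 0.5839  (c) BW = 9.231e+04 Hz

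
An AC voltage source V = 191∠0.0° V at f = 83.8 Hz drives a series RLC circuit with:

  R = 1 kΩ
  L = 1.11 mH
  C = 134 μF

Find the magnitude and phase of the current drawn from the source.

Step 1 — Angular frequency: ω = 2π·f = 2π·83.8 = 526.5 rad/s.
Step 2 — Component impedances:
  R: Z = R = 1000 Ω
  L: Z = jωL = j·526.5·0.00111 = 0 + j0.5844 Ω
  C: Z = 1/(jωC) = -j/(ω·C) = 0 - j14.17 Ω
Step 3 — Series combination: Z_total = R + L + C = 1000 - j13.59 Ω = 1000∠-0.8° Ω.
Step 4 — Source phasor: V = 191∠0.0° V = 191 V.
Step 5 — Ohm's law: I = V / Z_total = (191) / (1000 - j13.59) = 0.191 + j0.002595 A.
Step 6 — Convert to polar: |I| = 0.191 A, ∠I = 0.8°.

I = 0.191∠0.8° A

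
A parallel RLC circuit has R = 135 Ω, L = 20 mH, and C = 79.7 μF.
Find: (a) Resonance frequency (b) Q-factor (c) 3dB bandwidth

Step 1 — Resonance: ω₀ = 1/√(LC) = 1/√(0.02·7.97e-05) = 792.1 rad/s.
Step 2 — f₀ = ω₀/(2π) = 126.1 Hz.
Step 3 — Parallel Q: Q = R/(ω₀L) = 135/(792.1·0.02) = 8.522.
Step 4 — Bandwidth: Δω = ω₀/Q = 92.94 rad/s; BW = Δω/(2π) = 14.79 Hz.

(a) f₀ = 126.1 Hz  (b) Q = 8.522  (c) BW = 14.79 Hz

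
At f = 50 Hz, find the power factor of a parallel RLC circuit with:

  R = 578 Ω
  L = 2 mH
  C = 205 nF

Step 1 — Angular frequency: ω = 2π·f = 2π·50 = 314.2 rad/s.
Step 2 — Component impedances:
  R: Z = R = 578 Ω
  L: Z = jωL = j·314.2·0.002 = 0 + j0.6283 Ω
  C: Z = 1/(jωC) = -j/(ω·C) = 0 - j1.553e+04 Ω
Step 3 — Parallel combination: 1/Z_total = 1/R + 1/L + 1/C; Z_total = 0.0006831 + j0.6283 Ω = 0.6283∠89.9° Ω.
Step 4 — Power factor: PF = cos(φ) = Re(Z)/|Z| = 0.0006831/0.6283 = 0.001087.
Step 5 — Type: Im(Z) = 0.6283 ⇒ lagging (phase φ = 89.9°).

PF = 0.001087 (lagging, φ = 89.9°)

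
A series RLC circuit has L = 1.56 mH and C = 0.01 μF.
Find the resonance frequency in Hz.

Step 1 — Resonance condition Im(Z)=0 gives ω₀ = 1/√(LC).
Step 2 — ω₀ = 1/√(0.00156·1e-08) = 2.532e+05 rad/s.
Step 3 — f₀ = ω₀/(2π) = 4.03e+04 Hz.

f₀ = 4.03e+04 Hz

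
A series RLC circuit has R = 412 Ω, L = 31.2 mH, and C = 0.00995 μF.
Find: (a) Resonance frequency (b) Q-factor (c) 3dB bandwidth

Step 1 — Resonance: ω₀ = 1/√(LC) = 1/√(0.0312·9.95e-09) = 5.676e+04 rad/s.
Step 2 — f₀ = ω₀/(2π) = 9033 Hz.
Step 3 — Series Q: Q = ω₀L/R = 5.676e+04·0.0312/412 = 4.298.
Step 4 — Bandwidth: Δω = ω₀/Q = 1.321e+04 rad/s; BW = Δω/(2π) = 2102 Hz.

(a) f₀ = 9033 Hz  (b) Q = 4.298  (c) BW = 2102 Hz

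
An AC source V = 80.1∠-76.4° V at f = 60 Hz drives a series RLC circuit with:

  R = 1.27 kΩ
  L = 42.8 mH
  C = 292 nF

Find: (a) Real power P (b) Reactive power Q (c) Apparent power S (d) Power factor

Step 1 — Angular frequency: ω = 2π·f = 2π·60 = 377 rad/s.
Step 2 — Component impedances:
  R: Z = R = 1270 Ω
  L: Z = jωL = j·377·0.0428 = 0 + j16.14 Ω
  C: Z = 1/(jωC) = -j/(ω·C) = 0 - j9084 Ω
Step 3 — Series combination: Z_total = R + L + C = 1270 - j9068 Ω = 9157∠-82.0° Ω.
Step 4 — Source phasor: V = 80.1∠-76.4° V = 18.83 - j77.85 V.
Step 5 — Current: I = V / Z = 0.008706 + j0.0008578 A = 0.008748∠5.6° A.
Step 6 — Complex power: S = V·I* = 0.09719 - j0.6939 VA.
Step 7 — Real power: P = Re(S) = 0.09719 W.
Step 8 — Reactive power: Q = Im(S) = -0.6939 VAR.
Step 9 — Apparent power: |S| = 0.7007 VA.
Step 10 — Power factor: PF = P/|S| = 0.1387 (leading).

(a) P = 0.09719 W  (b) Q = -0.6939 VAR  (c) S = 0.7007 VA  (d) PF = 0.1387 (leading)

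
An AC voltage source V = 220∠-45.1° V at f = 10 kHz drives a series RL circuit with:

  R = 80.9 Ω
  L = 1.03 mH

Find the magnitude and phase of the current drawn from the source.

Step 1 — Angular frequency: ω = 2π·f = 2π·1e+04 = 6.283e+04 rad/s.
Step 2 — Component impedances:
  R: Z = R = 80.9 Ω
  L: Z = jωL = j·6.283e+04·0.00103 = 0 + j64.72 Ω
Step 3 — Series combination: Z_total = R + L = 80.9 + j64.72 Ω = 103.6∠38.7° Ω.
Step 4 — Source phasor: V = 220∠-45.1° V = 155.3 - j155.8 V.
Step 5 — Ohm's law: I = V / Z_total = (155.3 - j155.8) / (80.9 + j64.72) = 0.2309 - j2.111 A.
Step 6 — Convert to polar: |I| = 2.124 A, ∠I = -83.8°.

I = 2.124∠-83.8° A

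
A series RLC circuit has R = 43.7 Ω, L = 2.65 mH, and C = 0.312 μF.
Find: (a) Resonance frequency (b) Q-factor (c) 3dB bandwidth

Step 1 — Resonance condition Im(Z)=0 gives ω₀ = 1/√(LC).
Step 2 — ω₀ = 1/√(0.00265·3.12e-07) = 3.478e+04 rad/s.
Step 3 — f₀ = ω₀/(2π) = 5535 Hz.
Step 4 — Series Q: Q = ω₀L/R = 3.478e+04·0.00265/43.7 = 2.109.
Step 5 — 3dB bandwidth: Δω = ω₀/Q = 1.649e+04 rad/s; BW = Δω/(2π) = 2625 Hz.

(a) f₀ = 5535 Hz  (b) Q = 2.109  (c) BW = 2625 Hz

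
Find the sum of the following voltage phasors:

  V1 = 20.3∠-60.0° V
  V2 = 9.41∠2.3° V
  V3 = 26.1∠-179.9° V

Step 1 — Convert each phasor to rectangular form:
  V1 = 20.3·(cos(-60.0°) + j·sin(-60.0°)) = 10.15 - j17.58 V
  V2 = 9.41·(cos(2.3°) + j·sin(2.3°)) = 9.402 + j0.3776 V
  V3 = 26.1·(cos(-179.9°) + j·sin(-179.9°)) = -26.1 - j0.04555 V
Step 2 — Sum components: V_total = -6.548 - j17.25 V.
Step 3 — Convert to polar: |V_total| = 18.45 V, ∠V_total = -110.8°.

V_total = 18.45∠-110.8° V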